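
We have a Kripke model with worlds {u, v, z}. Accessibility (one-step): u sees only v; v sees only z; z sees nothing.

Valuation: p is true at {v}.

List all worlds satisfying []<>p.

{z}

u: successors {v}; <>p there: v:F. ✗
v: successors {z}; <>p there: z:F. ✗
z: no successors, so []<>p holds vacuously. ✓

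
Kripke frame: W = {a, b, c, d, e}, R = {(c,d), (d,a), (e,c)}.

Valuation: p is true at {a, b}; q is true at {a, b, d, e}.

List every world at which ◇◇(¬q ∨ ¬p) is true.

{e}

a: no successors, so ◇◇(¬q ∨ ¬p) fails. ✗
b: no successors, so ◇◇(¬q ∨ ¬p) fails. ✗
c: successors {d}; ◇(¬q ∨ ¬p) there: d:F. ✗
d: successors {a}; ◇(¬q ∨ ¬p) there: a:F. ✗
e: successors {c}; ◇(¬q ∨ ¬p) there: c:T. ✓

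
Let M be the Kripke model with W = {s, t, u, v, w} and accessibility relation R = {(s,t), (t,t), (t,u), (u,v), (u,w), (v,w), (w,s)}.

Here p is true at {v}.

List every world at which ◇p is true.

{u}

s: successors {t}; p there: t:F. ✗
t: successors {t, u}; p there: t:F, u:F. ✗
u: successors {v, w}; p there: v:T, w:F. ✓
v: successors {w}; p there: w:F. ✗
w: successors {s}; p there: s:F. ✗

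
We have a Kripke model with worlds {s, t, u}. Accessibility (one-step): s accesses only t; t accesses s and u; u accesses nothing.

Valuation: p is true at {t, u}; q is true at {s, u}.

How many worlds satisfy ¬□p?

1

s: □p is T. ✗
t: □p is F. ✓
u: □p is T. ✗
Satisfying worlds: {t}.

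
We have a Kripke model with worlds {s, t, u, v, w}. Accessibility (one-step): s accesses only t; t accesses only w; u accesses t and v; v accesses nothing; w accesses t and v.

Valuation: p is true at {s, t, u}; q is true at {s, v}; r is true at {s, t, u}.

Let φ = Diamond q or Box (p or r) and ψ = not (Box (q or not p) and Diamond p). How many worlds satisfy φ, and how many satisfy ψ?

4 and 5

For Diamond q or Box (p or r):
s: Diamond q is F, Box (p or r) is T. ✓
t: Diamond q is F, Box (p or r) is F. ✗
u: Diamond q is T, Box (p or r) is F. ✓
v: Diamond q is F, Box (p or r) is T. ✓
w: Diamond q is T, Box (p or r) is F. ✓
— 4 worlds.
For not (Box (q or not p) and Diamond p):
s: Box (q or not p) and Diamond p is F. ✓
t: Box (q or not p) and Diamond p is F. ✓
u: Box (q or not p) and Diamond p is F. ✓
v: Box (q or not p) and Diamond p is F. ✓
w: Box (q or not p) and Diamond p is F. ✓
— 5 worlds.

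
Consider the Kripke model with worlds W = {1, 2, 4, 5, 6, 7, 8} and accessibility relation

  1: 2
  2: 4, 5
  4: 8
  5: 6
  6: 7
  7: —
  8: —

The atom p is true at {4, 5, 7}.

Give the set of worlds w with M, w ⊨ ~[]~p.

{2, 6}

1: []~p is T. ✗
2: []~p is F. ✓
4: []~p is T. ✗
5: []~p is T. ✗
6: []~p is F. ✓
7: []~p is T. ✗
8: []~p is T. ✗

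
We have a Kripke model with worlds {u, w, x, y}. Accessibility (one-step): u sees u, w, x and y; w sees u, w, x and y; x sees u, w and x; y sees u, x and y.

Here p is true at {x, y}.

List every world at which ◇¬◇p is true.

∅

u: successors {u, w, x, y}; ¬◇p there: u:F, w:F, x:F, y:F. ✗
w: successors {u, w, x, y}; ¬◇p there: u:F, w:F, x:F, y:F. ✗
x: successors {u, w, x}; ¬◇p there: u:F, w:F, x:F. ✗
y: successors {u, x, y}; ¬◇p there: u:F, x:F, y:F. ✗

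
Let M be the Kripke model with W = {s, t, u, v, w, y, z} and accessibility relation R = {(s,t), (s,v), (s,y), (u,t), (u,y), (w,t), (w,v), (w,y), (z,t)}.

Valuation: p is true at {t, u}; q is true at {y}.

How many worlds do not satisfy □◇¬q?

4

s: successors {t, v, y}; ◇¬q there: t:F, v:F, y:F. ✗
t: no successors, so □◇¬q holds vacuously. ✓
u: successors {t, y}; ◇¬q there: t:F, y:F. ✗
v: no successors, so □◇¬q holds vacuously. ✓
w: successors {t, v, y}; ◇¬q there: t:F, v:F, y:F. ✗
y: no successors, so □◇¬q holds vacuously. ✓
z: successors {t}; ◇¬q there: t:F. ✗
Satisfying worlds: {t, v, y}.
So □◇¬q fails at the other 4 worlds.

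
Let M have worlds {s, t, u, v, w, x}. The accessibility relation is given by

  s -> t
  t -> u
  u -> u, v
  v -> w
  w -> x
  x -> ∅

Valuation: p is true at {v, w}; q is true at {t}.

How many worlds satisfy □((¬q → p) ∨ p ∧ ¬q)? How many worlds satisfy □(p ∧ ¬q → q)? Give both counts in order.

3 and 4

For □((¬q → p) ∨ p ∧ ¬q):
s: successors {t}; (¬q → p) ∨ p ∧ ¬q there: t:T. ✓
t: successors {u}; (¬q → p) ∨ p ∧ ¬q there: u:F. ✗
u: successors {u, v}; (¬q → p) ∨ p ∧ ¬q there: u:F, v:T. ✗
v: successors {w}; (¬q → p) ∨ p ∧ ¬q there: w:T. ✓
w: successors {x}; (¬q → p) ∨ p ∧ ¬q there: x:F. ✗
x: no successors, so □((¬q → p) ∨ p ∧ ¬q) holds vacuously. ✓
— 3 worlds.
For □(p ∧ ¬q → q):
s: successors {t}; p ∧ ¬q → q there: t:T. ✓
t: successors {u}; p ∧ ¬q → q there: u:T. ✓
u: successors {u, v}; p ∧ ¬q → q there: u:T, v:F. ✗
v: successors {w}; p ∧ ¬q → q there: w:F. ✗
w: successors {x}; p ∧ ¬q → q there: x:T. ✓
x: no successors, so □(p ∧ ¬q → q) holds vacuously. ✓
— 4 worlds.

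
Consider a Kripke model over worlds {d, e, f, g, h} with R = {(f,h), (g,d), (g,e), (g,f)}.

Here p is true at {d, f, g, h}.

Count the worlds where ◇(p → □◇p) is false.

d: no successors, so ◇(p → □◇p) fails. ✗
e: no successors, so ◇(p → □◇p) fails. ✗
f: successors {h}; p → □◇p there: h:T. ✓
g: successors {d, e, f}; p → □◇p there: d:T, e:T, f:F. ✓
h: no successors, so ◇(p → □◇p) fails. ✗
Satisfying worlds: {f, g}.
So ◇(p → □◇p) fails at the other 3 worlds.

3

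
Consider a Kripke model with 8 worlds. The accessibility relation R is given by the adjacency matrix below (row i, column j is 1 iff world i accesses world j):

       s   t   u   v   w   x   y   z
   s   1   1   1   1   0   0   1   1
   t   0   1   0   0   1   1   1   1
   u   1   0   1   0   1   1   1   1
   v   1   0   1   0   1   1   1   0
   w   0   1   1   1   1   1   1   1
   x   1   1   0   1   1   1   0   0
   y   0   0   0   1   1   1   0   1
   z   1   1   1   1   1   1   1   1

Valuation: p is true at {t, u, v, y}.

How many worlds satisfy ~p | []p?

4

s: ~p is T, []p is F. ✓
t: ~p is F, []p is F. ✗
u: ~p is F, []p is F. ✗
v: ~p is F, []p is F. ✗
w: ~p is T, []p is F. ✓
x: ~p is T, []p is F. ✓
y: ~p is F, []p is F. ✗
z: ~p is T, []p is F. ✓
Satisfying worlds: {s, w, x, z}.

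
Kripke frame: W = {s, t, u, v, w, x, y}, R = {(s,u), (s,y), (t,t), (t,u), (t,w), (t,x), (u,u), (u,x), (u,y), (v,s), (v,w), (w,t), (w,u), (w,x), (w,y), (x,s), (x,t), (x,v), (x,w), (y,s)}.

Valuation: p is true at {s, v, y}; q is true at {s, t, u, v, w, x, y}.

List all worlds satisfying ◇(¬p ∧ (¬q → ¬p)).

{s, t, u, v, w, x}

s: successors {u, y}; ¬p ∧ (¬q → ¬p) there: u:T, y:F. ✓
t: successors {t, u, w, x}; ¬p ∧ (¬q → ¬p) there: t:T, u:T, w:T, x:T. ✓
u: successors {u, x, y}; ¬p ∧ (¬q → ¬p) there: u:T, x:T, y:F. ✓
v: successors {s, w}; ¬p ∧ (¬q → ¬p) there: s:F, w:T. ✓
w: successors {t, u, x, y}; ¬p ∧ (¬q → ¬p) there: t:T, u:T, x:T, y:F. ✓
x: successors {s, t, v, w}; ¬p ∧ (¬q → ¬p) there: s:F, t:T, v:F, w:T. ✓
y: successors {s}; ¬p ∧ (¬q → ¬p) there: s:F. ✗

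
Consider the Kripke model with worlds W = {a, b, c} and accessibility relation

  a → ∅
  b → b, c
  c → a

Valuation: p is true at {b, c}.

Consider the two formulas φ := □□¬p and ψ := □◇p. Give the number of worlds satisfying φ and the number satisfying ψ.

2 and 1

For □□¬p:
a: no successors, so □□¬p holds vacuously. ✓
b: successors {b, c}; □¬p there: b:F, c:T. ✗
c: successors {a}; □¬p there: a:T. ✓
— 2 worlds.
For □◇p:
a: no successors, so □◇p holds vacuously. ✓
b: successors {b, c}; ◇p there: b:T, c:F. ✗
c: successors {a}; ◇p there: a:F. ✗
— 1 world.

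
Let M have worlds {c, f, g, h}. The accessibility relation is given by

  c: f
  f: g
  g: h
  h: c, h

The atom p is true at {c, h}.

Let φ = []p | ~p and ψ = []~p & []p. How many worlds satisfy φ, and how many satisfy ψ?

3 and 0

For []p | ~p:
c: []p is F, ~p is F. ✗
f: []p is F, ~p is T. ✓
g: []p is T, ~p is T. ✓
h: []p is T, ~p is F. ✓
— 3 worlds.
For []~p & []p:
c: []~p is T, []p is F. ✗
f: []~p is T, []p is F. ✗
g: []~p is F, []p is T. ✗
h: []~p is F, []p is T. ✗
— 0 worlds.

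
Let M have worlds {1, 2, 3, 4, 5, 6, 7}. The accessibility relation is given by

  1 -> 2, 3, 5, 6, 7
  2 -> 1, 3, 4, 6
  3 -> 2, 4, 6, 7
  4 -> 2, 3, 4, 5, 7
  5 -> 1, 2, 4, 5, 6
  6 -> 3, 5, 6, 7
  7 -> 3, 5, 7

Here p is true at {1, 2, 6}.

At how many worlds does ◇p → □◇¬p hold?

7

1: ◇p is T, □◇¬p is T. ✓
2: ◇p is T, □◇¬p is T. ✓
3: ◇p is T, □◇¬p is T. ✓
4: ◇p is T, □◇¬p is T. ✓
5: ◇p is T, □◇¬p is T. ✓
6: ◇p is T, □◇¬p is T. ✓
7: ◇p is F, □◇¬p is T. ✓
Satisfying worlds: {1, 2, 3, 4, 5, 6, 7}.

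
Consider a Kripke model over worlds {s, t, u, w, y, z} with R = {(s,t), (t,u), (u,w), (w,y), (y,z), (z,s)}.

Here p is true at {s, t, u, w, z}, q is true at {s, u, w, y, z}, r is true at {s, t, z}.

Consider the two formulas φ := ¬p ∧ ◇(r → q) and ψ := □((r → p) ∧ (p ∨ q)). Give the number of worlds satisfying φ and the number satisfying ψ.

1 and 6

For ¬p ∧ ◇(r → q):
s: ¬p is F, ◇(r → q) is F. ✗
t: ¬p is F, ◇(r → q) is T. ✗
u: ¬p is F, ◇(r → q) is T. ✗
w: ¬p is F, ◇(r → q) is T. ✗
y: ¬p is T, ◇(r → q) is T. ✓
z: ¬p is F, ◇(r → q) is T. ✗
— 1 world.
For □((r → p) ∧ (p ∨ q)):
s: successors {t}; (r → p) ∧ (p ∨ q) there: t:T. ✓
t: successors {u}; (r → p) ∧ (p ∨ q) there: u:T. ✓
u: successors {w}; (r → p) ∧ (p ∨ q) there: w:T. ✓
w: successors {y}; (r → p) ∧ (p ∨ q) there: y:T. ✓
y: successors {z}; (r → p) ∧ (p ∨ q) there: z:T. ✓
z: successors {s}; (r → p) ∧ (p ∨ q) there: s:T. ✓
— 6 worlds.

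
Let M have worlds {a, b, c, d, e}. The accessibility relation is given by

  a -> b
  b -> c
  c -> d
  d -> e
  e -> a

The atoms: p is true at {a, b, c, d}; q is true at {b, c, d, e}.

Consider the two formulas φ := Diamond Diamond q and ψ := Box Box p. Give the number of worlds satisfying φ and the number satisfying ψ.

For Diamond Diamond q:
a: successors {b}; Diamond q there: b:T. ✓
b: successors {c}; Diamond q there: c:T. ✓
c: successors {d}; Diamond q there: d:T. ✓
d: successors {e}; Diamond q there: e:F. ✗
e: successors {a}; Diamond q there: a:T. ✓
— 4 worlds.
For Box Box p:
a: successors {b}; Box p there: b:T. ✓
b: successors {c}; Box p there: c:T. ✓
c: successors {d}; Box p there: d:F. ✗
d: successors {e}; Box p there: e:T. ✓
e: successors {a}; Box p there: a:T. ✓
— 4 worlds.

4 and 4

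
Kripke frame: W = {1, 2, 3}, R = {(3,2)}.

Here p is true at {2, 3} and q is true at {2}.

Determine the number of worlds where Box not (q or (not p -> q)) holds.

1: no successors, so Box not (q or (not p -> q)) holds vacuously. ✓
2: no successors, so Box not (q or (not p -> q)) holds vacuously. ✓
3: successors {2}; not (q or (not p -> q)) there: 2:F. ✗
Satisfying worlds: {1, 2}.

2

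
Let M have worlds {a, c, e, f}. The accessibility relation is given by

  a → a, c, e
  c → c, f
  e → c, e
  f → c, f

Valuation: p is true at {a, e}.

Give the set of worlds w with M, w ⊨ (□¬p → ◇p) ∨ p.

a: □¬p → ◇p is T, p is T. ✓
c: □¬p → ◇p is F, p is F. ✗
e: □¬p → ◇p is T, p is T. ✓
f: □¬p → ◇p is F, p is F. ✗

{a, e}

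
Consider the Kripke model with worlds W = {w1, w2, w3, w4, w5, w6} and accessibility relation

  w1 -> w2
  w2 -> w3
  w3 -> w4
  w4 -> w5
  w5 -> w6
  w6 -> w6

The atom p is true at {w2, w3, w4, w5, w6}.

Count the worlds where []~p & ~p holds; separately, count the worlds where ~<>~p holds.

0 and 6

For []~p & ~p:
w1: []~p is F, ~p is T. ✗
w2: []~p is F, ~p is F. ✗
w3: []~p is F, ~p is F. ✗
w4: []~p is F, ~p is F. ✗
w5: []~p is F, ~p is F. ✗
w6: []~p is F, ~p is F. ✗
— 0 worlds.
For ~<>~p:
w1: <>~p is F. ✓
w2: <>~p is F. ✓
w3: <>~p is F. ✓
w4: <>~p is F. ✓
w5: <>~p is F. ✓
w6: <>~p is F. ✓
— 6 worlds.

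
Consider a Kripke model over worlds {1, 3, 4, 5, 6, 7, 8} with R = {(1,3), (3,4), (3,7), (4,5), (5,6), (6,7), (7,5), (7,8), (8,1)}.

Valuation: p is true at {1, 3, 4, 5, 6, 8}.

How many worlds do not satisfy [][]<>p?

2

1: successors {3}; []<>p there: 3:T. ✓
3: successors {4, 7}; []<>p there: 4:T, 7:T. ✓
4: successors {5}; []<>p there: 5:F. ✗
5: successors {6}; []<>p there: 6:T. ✓
6: successors {7}; []<>p there: 7:T. ✓
7: successors {5, 8}; []<>p there: 5:F, 8:T. ✗
8: successors {1}; []<>p there: 1:T. ✓
Satisfying worlds: {1, 3, 5, 6, 8}.
So [][]<>p fails at the other 2 worlds.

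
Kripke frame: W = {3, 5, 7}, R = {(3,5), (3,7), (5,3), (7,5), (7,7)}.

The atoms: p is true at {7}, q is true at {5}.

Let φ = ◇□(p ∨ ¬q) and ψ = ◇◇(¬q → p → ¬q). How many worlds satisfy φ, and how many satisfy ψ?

For ◇□(p ∨ ¬q):
3: successors {5, 7}; □(p ∨ ¬q) there: 5:T, 7:F. ✓
5: successors {3}; □(p ∨ ¬q) there: 3:F. ✗
7: successors {5, 7}; □(p ∨ ¬q) there: 5:T, 7:F. ✓
— 2 worlds.
For ◇◇(¬q → p → ¬q):
3: successors {5, 7}; ◇(¬q → p → ¬q) there: 5:T, 7:T. ✓
5: successors {3}; ◇(¬q → p → ¬q) there: 3:T. ✓
7: successors {5, 7}; ◇(¬q → p → ¬q) there: 5:T, 7:T. ✓
— 3 worlds.

2 and 3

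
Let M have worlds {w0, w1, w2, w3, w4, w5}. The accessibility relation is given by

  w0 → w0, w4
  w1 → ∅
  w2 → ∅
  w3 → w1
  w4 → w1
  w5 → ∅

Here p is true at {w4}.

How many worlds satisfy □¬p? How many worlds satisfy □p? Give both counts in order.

5 and 3

For □¬p:
w0: successors {w0, w4}; ¬p there: w0:T, w4:F. ✗
w1: no successors, so □¬p holds vacuously. ✓
w2: no successors, so □¬p holds vacuously. ✓
w3: successors {w1}; ¬p there: w1:T. ✓
w4: successors {w1}; ¬p there: w1:T. ✓
w5: no successors, so □¬p holds vacuously. ✓
— 5 worlds.
For □p:
w0: successors {w0, w4}; p there: w0:F, w4:T. ✗
w1: no successors, so □p holds vacuously. ✓
w2: no successors, so □p holds vacuously. ✓
w3: successors {w1}; p there: w1:F. ✗
w4: successors {w1}; p there: w1:F. ✗
w5: no successors, so □p holds vacuously. ✓
— 3 worlds.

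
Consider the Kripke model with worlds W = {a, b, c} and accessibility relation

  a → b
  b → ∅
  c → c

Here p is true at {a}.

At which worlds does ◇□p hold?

{a}

a: successors {b}; □p there: b:T. ✓
b: no successors, so ◇□p fails. ✗
c: successors {c}; □p there: c:F. ✗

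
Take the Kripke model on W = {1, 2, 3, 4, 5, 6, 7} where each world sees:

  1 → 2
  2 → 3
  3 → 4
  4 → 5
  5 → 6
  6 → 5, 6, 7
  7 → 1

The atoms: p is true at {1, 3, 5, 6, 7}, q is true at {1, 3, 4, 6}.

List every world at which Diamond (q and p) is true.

{2, 5, 6, 7}

1: successors {2}; q and p there: 2:F. ✗
2: successors {3}; q and p there: 3:T. ✓
3: successors {4}; q and p there: 4:F. ✗
4: successors {5}; q and p there: 5:F. ✗
5: successors {6}; q and p there: 6:T. ✓
6: successors {5, 6, 7}; q and p there: 5:F, 6:T, 7:F. ✓
7: successors {1}; q and p there: 1:T. ✓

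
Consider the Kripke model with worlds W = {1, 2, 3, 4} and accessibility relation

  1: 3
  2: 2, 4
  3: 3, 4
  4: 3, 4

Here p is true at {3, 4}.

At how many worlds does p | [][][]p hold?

3

1: p is F, [][][]p is T. ✓
2: p is F, [][][]p is F. ✗
3: p is T, [][][]p is T. ✓
4: p is T, [][][]p is T. ✓
Satisfying worlds: {1, 3, 4}.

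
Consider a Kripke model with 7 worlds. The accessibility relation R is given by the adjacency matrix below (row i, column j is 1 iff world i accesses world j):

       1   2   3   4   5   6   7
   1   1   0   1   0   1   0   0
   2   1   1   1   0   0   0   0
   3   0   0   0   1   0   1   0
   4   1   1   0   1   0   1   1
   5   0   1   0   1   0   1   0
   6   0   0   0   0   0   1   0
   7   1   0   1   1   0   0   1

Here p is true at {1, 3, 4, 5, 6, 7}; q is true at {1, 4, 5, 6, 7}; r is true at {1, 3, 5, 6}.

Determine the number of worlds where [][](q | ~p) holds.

1: successors {1, 3, 5}; [](q | ~p) there: 1:F, 3:T, 5:T. ✗
2: successors {1, 2, 3}; [](q | ~p) there: 1:F, 2:F, 3:T. ✗
3: successors {4, 6}; [](q | ~p) there: 4:T, 6:T. ✓
4: successors {1, 2, 4, 6, 7}; [](q | ~p) there: 1:F, 2:F, 4:T, 6:T, 7:F. ✗
5: successors {2, 4, 6}; [](q | ~p) there: 2:F, 4:T, 6:T. ✗
6: successors {6}; [](q | ~p) there: 6:T. ✓
7: successors {1, 3, 4, 7}; [](q | ~p) there: 1:F, 3:T, 4:T, 7:F. ✗
Satisfying worlds: {3, 6}.

2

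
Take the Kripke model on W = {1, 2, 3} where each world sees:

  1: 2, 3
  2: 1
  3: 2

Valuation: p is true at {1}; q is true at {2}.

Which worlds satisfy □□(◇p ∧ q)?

1: successors {2, 3}; □(◇p ∧ q) there: 2:F, 3:T. ✗
2: successors {1}; □(◇p ∧ q) there: 1:F. ✗
3: successors {2}; □(◇p ∧ q) there: 2:F. ✗

∅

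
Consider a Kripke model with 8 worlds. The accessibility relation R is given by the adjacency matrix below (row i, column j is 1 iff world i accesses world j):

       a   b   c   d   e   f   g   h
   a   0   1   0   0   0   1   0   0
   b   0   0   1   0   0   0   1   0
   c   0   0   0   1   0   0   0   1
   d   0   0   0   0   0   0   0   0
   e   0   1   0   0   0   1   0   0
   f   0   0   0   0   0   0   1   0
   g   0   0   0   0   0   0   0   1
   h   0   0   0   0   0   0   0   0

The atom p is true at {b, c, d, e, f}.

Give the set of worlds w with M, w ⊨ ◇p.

a: successors {b, f}; p there: b:T, f:T. ✓
b: successors {c, g}; p there: c:T, g:F. ✓
c: successors {d, h}; p there: d:T, h:F. ✓
d: no successors, so ◇p fails. ✗
e: successors {b, f}; p there: b:T, f:T. ✓
f: successors {g}; p there: g:F. ✗
g: successors {h}; p there: h:F. ✗
h: no successors, so ◇p fails. ✗

{a, b, c, e}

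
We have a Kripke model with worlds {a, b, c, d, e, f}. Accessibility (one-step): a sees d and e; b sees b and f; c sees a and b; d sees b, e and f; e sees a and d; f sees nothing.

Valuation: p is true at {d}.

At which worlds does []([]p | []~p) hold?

{b, f}

a: successors {d, e}; []p | []~p there: d:T, e:F. ✗
b: successors {b, f}; []p | []~p there: b:T, f:T. ✓
c: successors {a, b}; []p | []~p there: a:F, b:T. ✗
d: successors {b, e, f}; []p | []~p there: b:T, e:F, f:T. ✗
e: successors {a, d}; []p | []~p there: a:F, d:T. ✗
f: no successors, so []([]p | []~p) holds vacuously. ✓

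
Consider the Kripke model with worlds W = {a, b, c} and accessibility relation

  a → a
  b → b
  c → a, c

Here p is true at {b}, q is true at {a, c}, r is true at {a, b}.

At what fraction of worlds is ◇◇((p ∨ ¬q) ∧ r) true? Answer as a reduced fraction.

1/3

a: successors {a}; ◇((p ∨ ¬q) ∧ r) there: a:F. ✗
b: successors {b}; ◇((p ∨ ¬q) ∧ r) there: b:T. ✓
c: successors {a, c}; ◇((p ∨ ¬q) ∧ r) there: a:F, c:F. ✗
That's 1 of 3 worlds, so 1/3.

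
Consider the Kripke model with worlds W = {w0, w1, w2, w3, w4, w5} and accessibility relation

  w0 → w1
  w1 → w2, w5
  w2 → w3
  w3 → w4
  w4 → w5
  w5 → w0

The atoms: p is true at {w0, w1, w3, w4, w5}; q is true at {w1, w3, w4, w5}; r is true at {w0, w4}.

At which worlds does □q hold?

w0: successors {w1}; q there: w1:T. ✓
w1: successors {w2, w5}; q there: w2:F, w5:T. ✗
w2: successors {w3}; q there: w3:T. ✓
w3: successors {w4}; q there: w4:T. ✓
w4: successors {w5}; q there: w5:T. ✓
w5: successors {w0}; q there: w0:F. ✗

{w0, w2, w3, w4}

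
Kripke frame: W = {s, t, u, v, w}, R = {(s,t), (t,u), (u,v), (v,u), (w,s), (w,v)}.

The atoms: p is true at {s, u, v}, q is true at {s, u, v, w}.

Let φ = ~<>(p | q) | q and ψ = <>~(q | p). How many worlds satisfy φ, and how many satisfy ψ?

For ~<>(p | q) | q:
s: ~<>(p | q) is T, q is T. ✓
t: ~<>(p | q) is F, q is F. ✗
u: ~<>(p | q) is F, q is T. ✓
v: ~<>(p | q) is F, q is T. ✓
w: ~<>(p | q) is F, q is T. ✓
— 4 worlds.
For <>~(q | p):
s: successors {t}; ~(q | p) there: t:T. ✓
t: successors {u}; ~(q | p) there: u:F. ✗
u: successors {v}; ~(q | p) there: v:F. ✗
v: successors {u}; ~(q | p) there: u:F. ✗
w: successors {s, v}; ~(q | p) there: s:F, v:F. ✗
— 1 world.

4 and 1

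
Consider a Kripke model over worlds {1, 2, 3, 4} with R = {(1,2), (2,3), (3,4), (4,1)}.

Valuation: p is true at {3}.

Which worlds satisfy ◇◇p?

{1}

1: successors {2}; ◇p there: 2:T. ✓
2: successors {3}; ◇p there: 3:F. ✗
3: successors {4}; ◇p there: 4:F. ✗
4: successors {1}; ◇p there: 1:F. ✗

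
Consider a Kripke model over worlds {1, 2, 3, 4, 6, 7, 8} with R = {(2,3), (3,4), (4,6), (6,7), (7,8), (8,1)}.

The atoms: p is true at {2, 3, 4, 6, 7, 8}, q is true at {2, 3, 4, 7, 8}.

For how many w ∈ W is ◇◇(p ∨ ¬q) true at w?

5

1: no successors, so ◇◇(p ∨ ¬q) fails. ✗
2: successors {3}; ◇(p ∨ ¬q) there: 3:T. ✓
3: successors {4}; ◇(p ∨ ¬q) there: 4:T. ✓
4: successors {6}; ◇(p ∨ ¬q) there: 6:T. ✓
6: successors {7}; ◇(p ∨ ¬q) there: 7:T. ✓
7: successors {8}; ◇(p ∨ ¬q) there: 8:T. ✓
8: successors {1}; ◇(p ∨ ¬q) there: 1:F. ✗
Satisfying worlds: {2, 3, 4, 6, 7}.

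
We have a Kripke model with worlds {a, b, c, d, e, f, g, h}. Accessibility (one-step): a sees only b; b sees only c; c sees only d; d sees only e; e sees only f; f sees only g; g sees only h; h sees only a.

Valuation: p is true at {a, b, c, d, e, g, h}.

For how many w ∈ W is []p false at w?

a: successors {b}; p there: b:T. ✓
b: successors {c}; p there: c:T. ✓
c: successors {d}; p there: d:T. ✓
d: successors {e}; p there: e:T. ✓
e: successors {f}; p there: f:F. ✗
f: successors {g}; p there: g:T. ✓
g: successors {h}; p there: h:T. ✓
h: successors {a}; p there: a:T. ✓
Satisfying worlds: {a, b, c, d, f, g, h}.
So []p fails at the other 1 world.

1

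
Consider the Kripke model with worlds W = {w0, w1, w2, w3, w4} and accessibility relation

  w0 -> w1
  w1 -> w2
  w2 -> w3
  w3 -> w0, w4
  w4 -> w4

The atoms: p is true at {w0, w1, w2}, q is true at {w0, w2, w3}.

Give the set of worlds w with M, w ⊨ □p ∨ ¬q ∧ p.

w0: □p is T, ¬q ∧ p is F. ✓
w1: □p is T, ¬q ∧ p is T. ✓
w2: □p is F, ¬q ∧ p is F. ✗
w3: □p is F, ¬q ∧ p is F. ✗
w4: □p is F, ¬q ∧ p is F. ✗

{w0, w1}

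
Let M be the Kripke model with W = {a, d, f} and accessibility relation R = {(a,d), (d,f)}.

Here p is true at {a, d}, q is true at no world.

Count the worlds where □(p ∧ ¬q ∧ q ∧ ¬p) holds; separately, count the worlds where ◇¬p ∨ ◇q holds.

1 and 1

For □(p ∧ ¬q ∧ q ∧ ¬p):
a: successors {d}; p ∧ ¬q ∧ q ∧ ¬p there: d:F. ✗
d: successors {f}; p ∧ ¬q ∧ q ∧ ¬p there: f:F. ✗
f: no successors, so □(p ∧ ¬q ∧ q ∧ ¬p) holds vacuously. ✓
— 1 world.
For ◇¬p ∨ ◇q:
a: ◇¬p is F, ◇q is F. ✗
d: ◇¬p is T, ◇q is F. ✓
f: ◇¬p is F, ◇q is F. ✗
— 1 world.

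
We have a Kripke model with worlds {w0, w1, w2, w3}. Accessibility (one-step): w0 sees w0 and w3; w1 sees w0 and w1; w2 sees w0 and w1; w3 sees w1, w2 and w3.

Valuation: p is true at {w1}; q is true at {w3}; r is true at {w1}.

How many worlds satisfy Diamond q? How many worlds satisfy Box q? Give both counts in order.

For Diamond q:
w0: successors {w0, w3}; q there: w0:F, w3:T. ✓
w1: successors {w0, w1}; q there: w0:F, w1:F. ✗
w2: successors {w0, w1}; q there: w0:F, w1:F. ✗
w3: successors {w1, w2, w3}; q there: w1:F, w2:F, w3:T. ✓
— 2 worlds.
For Box q:
w0: successors {w0, w3}; q there: w0:F, w3:T. ✗
w1: successors {w0, w1}; q there: w0:F, w1:F. ✗
w2: successors {w0, w1}; q there: w0:F, w1:F. ✗
w3: successors {w1, w2, w3}; q there: w1:F, w2:F, w3:T. ✗
— 0 worlds.

2 and 0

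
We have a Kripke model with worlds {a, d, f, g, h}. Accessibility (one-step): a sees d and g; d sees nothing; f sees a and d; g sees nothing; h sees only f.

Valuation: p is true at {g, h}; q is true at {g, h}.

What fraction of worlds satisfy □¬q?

a: successors {d, g}; ¬q there: d:T, g:F. ✗
d: no successors, so □¬q holds vacuously. ✓
f: successors {a, d}; ¬q there: a:T, d:T. ✓
g: no successors, so □¬q holds vacuously. ✓
h: successors {f}; ¬q there: f:T. ✓
That's 4 of 5 worlds, so 4/5.

4/5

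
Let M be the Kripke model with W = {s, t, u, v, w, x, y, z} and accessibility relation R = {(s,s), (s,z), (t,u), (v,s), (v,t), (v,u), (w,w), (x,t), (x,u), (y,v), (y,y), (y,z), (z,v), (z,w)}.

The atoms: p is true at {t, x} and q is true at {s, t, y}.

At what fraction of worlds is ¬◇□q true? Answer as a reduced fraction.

s: ◇□q is F. ✓
t: ◇□q is T. ✗
u: ◇□q is F. ✓
v: ◇□q is T. ✗
w: ◇□q is F. ✓
x: ◇□q is T. ✗
y: ◇□q is F. ✓
z: ◇□q is F. ✓
That's 5 of 8 worlds, so 5/8.

5/8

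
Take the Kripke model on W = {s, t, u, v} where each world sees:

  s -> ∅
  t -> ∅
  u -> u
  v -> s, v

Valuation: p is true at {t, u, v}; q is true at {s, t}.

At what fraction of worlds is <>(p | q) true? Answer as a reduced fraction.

1/2

s: no successors, so <>(p | q) fails. ✗
t: no successors, so <>(p | q) fails. ✗
u: successors {u}; p | q there: u:T. ✓
v: successors {s, v}; p | q there: s:T, v:T. ✓
That's 2 of 4 worlds, so 2/4 = 1/2.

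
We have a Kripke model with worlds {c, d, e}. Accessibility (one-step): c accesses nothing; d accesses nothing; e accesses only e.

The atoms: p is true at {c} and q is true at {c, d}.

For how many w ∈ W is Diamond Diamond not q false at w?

2

c: no successors, so Diamond Diamond not q fails. ✗
d: no successors, so Diamond Diamond not q fails. ✗
e: successors {e}; Diamond not q there: e:T. ✓
Satisfying worlds: {e}.
So Diamond Diamond not q fails at the other 2 worlds.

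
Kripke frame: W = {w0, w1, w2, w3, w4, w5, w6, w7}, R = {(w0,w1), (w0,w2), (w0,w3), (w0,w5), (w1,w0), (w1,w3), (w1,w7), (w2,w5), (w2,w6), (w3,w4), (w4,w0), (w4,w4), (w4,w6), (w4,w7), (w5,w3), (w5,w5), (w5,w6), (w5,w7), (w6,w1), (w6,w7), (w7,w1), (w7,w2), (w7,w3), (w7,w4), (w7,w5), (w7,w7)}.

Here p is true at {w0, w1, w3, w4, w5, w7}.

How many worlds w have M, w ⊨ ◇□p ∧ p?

5

w0: ◇□p is T, p is T. ✓
w1: ◇□p is T, p is T. ✓
w2: ◇□p is T, p is F. ✗
w3: ◇□p is F, p is T. ✗
w4: ◇□p is T, p is T. ✓
w5: ◇□p is T, p is T. ✓
w6: ◇□p is T, p is F. ✗
w7: ◇□p is T, p is T. ✓
Satisfying worlds: {w0, w1, w4, w5, w7}.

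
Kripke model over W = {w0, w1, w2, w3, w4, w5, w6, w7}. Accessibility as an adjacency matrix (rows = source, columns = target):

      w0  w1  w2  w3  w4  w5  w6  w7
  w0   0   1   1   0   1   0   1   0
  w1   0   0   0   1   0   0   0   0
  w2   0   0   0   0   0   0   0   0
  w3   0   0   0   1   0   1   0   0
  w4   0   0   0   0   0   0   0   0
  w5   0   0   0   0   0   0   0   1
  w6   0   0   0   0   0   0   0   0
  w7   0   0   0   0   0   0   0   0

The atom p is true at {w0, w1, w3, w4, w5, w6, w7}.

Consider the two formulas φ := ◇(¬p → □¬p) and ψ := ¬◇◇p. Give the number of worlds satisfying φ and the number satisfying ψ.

For ◇(¬p → □¬p):
w0: successors {w1, w2, w4, w6}; ¬p → □¬p there: w1:T, w2:T, w4:T, w6:T. ✓
w1: successors {w3}; ¬p → □¬p there: w3:T. ✓
w2: no successors, so ◇(¬p → □¬p) fails. ✗
w3: successors {w3, w5}; ¬p → □¬p there: w3:T, w5:T. ✓
w4: no successors, so ◇(¬p → □¬p) fails. ✗
w5: successors {w7}; ¬p → □¬p there: w7:T. ✓
w6: no successors, so ◇(¬p → □¬p) fails. ✗
w7: no successors, so ◇(¬p → □¬p) fails. ✗
— 4 worlds.
For ¬◇◇p:
w0: ◇◇p is T. ✗
w1: ◇◇p is T. ✗
w2: ◇◇p is F. ✓
w3: ◇◇p is T. ✗
w4: ◇◇p is F. ✓
w5: ◇◇p is F. ✓
w6: ◇◇p is F. ✓
w7: ◇◇p is F. ✓
— 5 worlds.

4 and 5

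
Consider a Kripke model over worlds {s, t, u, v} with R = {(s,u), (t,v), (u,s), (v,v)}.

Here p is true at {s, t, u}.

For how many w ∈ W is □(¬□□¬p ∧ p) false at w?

s: successors {u}; ¬□□¬p ∧ p there: u:T. ✓
t: successors {v}; ¬□□¬p ∧ p there: v:F. ✗
u: successors {s}; ¬□□¬p ∧ p there: s:T. ✓
v: successors {v}; ¬□□¬p ∧ p there: v:F. ✗
Satisfying worlds: {s, u}.
So □(¬□□¬p ∧ p) fails at the other 2 worlds.

2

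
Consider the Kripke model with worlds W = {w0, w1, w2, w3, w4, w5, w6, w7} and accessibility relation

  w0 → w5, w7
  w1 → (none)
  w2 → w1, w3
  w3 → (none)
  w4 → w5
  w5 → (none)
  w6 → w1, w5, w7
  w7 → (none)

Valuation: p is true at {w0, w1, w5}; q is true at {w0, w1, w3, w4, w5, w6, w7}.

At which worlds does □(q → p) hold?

w0: successors {w5, w7}; q → p there: w5:T, w7:F. ✗
w1: no successors, so □(q → p) holds vacuously. ✓
w2: successors {w1, w3}; q → p there: w1:T, w3:F. ✗
w3: no successors, so □(q → p) holds vacuously. ✓
w4: successors {w5}; q → p there: w5:T. ✓
w5: no successors, so □(q → p) holds vacuously. ✓
w6: successors {w1, w5, w7}; q → p there: w1:T, w5:T, w7:F. ✗
w7: no successors, so □(q → p) holds vacuously. ✓

{w1, w3, w4, w5, w7}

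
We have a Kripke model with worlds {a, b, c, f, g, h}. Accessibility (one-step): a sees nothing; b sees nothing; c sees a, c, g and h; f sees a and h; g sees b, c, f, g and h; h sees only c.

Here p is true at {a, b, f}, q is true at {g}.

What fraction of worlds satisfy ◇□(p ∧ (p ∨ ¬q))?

a: no successors, so ◇□(p ∧ (p ∨ ¬q)) fails. ✗
b: no successors, so ◇□(p ∧ (p ∨ ¬q)) fails. ✗
c: successors {a, c, g, h}; □(p ∧ (p ∨ ¬q)) there: a:T, c:F, g:F, h:F. ✓
f: successors {a, h}; □(p ∧ (p ∨ ¬q)) there: a:T, h:F. ✓
g: successors {b, c, f, g, h}; □(p ∧ (p ∨ ¬q)) there: b:T, c:F, f:F, g:F, h:F. ✓
h: successors {c}; □(p ∧ (p ∨ ¬q)) there: c:F. ✗
That's 3 of 6 worlds, so 3/6 = 1/2.

1/2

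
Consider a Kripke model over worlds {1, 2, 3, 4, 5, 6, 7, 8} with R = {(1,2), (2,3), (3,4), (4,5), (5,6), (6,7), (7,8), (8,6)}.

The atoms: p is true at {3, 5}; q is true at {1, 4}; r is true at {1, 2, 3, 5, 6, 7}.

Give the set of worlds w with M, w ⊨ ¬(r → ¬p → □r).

{7}

1: r → ¬p → □r is T. ✗
2: r → ¬p → □r is T. ✗
3: r → ¬p → □r is T. ✗
4: r → ¬p → □r is T. ✗
5: r → ¬p → □r is T. ✗
6: r → ¬p → □r is T. ✗
7: r → ¬p → □r is F. ✓
8: r → ¬p → □r is T. ✗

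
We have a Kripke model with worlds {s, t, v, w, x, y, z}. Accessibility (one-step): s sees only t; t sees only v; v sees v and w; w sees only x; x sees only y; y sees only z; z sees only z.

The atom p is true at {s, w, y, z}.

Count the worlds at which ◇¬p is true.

4

s: successors {t}; ¬p there: t:T. ✓
t: successors {v}; ¬p there: v:T. ✓
v: successors {v, w}; ¬p there: v:T, w:F. ✓
w: successors {x}; ¬p there: x:T. ✓
x: successors {y}; ¬p there: y:F. ✗
y: successors {z}; ¬p there: z:F. ✗
z: successors {z}; ¬p there: z:F. ✗
Satisfying worlds: {s, t, v, w}.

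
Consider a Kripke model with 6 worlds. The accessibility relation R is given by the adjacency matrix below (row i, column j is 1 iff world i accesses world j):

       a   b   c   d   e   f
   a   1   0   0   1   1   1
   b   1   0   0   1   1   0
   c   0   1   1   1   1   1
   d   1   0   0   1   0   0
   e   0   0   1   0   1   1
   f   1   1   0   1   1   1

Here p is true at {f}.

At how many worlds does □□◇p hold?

a: successors {a, d, e, f}; □◇p there: a:F, d:F, e:T, f:F. ✗
b: successors {a, d, e}; □◇p there: a:F, d:F, e:T. ✗
c: successors {b, c, d, e, f}; □◇p there: b:F, c:F, d:F, e:T, f:F. ✗
d: successors {a, d}; □◇p there: a:F, d:F. ✗
e: successors {c, e, f}; □◇p there: c:F, e:T, f:F. ✗
f: successors {a, b, d, e, f}; □◇p there: a:F, b:F, d:F, e:T, f:F. ✗
Satisfying worlds: ∅.

0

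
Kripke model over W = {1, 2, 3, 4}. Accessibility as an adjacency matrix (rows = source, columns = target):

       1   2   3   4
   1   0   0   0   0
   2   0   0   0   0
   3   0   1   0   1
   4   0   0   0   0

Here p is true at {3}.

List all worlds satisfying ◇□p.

1: no successors, so ◇□p fails. ✗
2: no successors, so ◇□p fails. ✗
3: successors {2, 4}; □p there: 2:T, 4:T. ✓
4: no successors, so ◇□p fails. ✗

{3}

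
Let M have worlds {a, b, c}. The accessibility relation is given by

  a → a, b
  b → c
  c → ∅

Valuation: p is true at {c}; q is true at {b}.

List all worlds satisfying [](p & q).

a: successors {a, b}; p & q there: a:F, b:F. ✗
b: successors {c}; p & q there: c:F. ✗
c: no successors, so [](p & q) holds vacuously. ✓

{c}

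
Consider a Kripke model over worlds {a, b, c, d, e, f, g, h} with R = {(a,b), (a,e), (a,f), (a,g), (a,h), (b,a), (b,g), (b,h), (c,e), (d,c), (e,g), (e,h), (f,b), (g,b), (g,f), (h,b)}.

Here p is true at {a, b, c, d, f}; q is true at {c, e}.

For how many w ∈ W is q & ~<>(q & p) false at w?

6

a: q is F, ~<>(q & p) is T. ✗
b: q is F, ~<>(q & p) is T. ✗
c: q is T, ~<>(q & p) is T. ✓
d: q is F, ~<>(q & p) is F. ✗
e: q is T, ~<>(q & p) is T. ✓
f: q is F, ~<>(q & p) is T. ✗
g: q is F, ~<>(q & p) is T. ✗
h: q is F, ~<>(q & p) is T. ✗
Satisfying worlds: {c, e}.
So q & ~<>(q & p) fails at the other 6 worlds.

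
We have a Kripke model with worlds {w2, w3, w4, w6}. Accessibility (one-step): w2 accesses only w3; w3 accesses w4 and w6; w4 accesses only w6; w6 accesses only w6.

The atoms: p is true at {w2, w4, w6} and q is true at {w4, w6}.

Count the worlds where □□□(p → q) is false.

w2: successors {w3}; □□(p → q) there: w3:T. ✓
w3: successors {w4, w6}; □□(p → q) there: w4:T, w6:T. ✓
w4: successors {w6}; □□(p → q) there: w6:T. ✓
w6: successors {w6}; □□(p → q) there: w6:T. ✓
Satisfying worlds: {w2, w3, w4, w6}.
So □□□(p → q) fails at the other 0 worlds.

0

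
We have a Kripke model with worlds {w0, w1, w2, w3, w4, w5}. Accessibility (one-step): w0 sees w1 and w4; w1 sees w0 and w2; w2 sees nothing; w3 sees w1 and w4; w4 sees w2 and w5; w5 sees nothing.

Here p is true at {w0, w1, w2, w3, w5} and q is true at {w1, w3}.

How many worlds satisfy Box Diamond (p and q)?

w0: successors {w1, w4}; Diamond (p and q) there: w1:F, w4:F. ✗
w1: successors {w0, w2}; Diamond (p and q) there: w0:T, w2:F. ✗
w2: no successors, so Box Diamond (p and q) holds vacuously. ✓
w3: successors {w1, w4}; Diamond (p and q) there: w1:F, w4:F. ✗
w4: successors {w2, w5}; Diamond (p and q) there: w2:F, w5:F. ✗
w5: no successors, so Box Diamond (p and q) holds vacuously. ✓
Satisfying worlds: {w2, w5}.

2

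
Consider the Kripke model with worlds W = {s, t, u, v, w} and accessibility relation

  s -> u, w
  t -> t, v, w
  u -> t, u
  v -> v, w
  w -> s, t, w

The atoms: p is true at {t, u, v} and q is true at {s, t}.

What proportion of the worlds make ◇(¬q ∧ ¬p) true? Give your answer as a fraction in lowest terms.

s: successors {u, w}; ¬q ∧ ¬p there: u:F, w:T. ✓
t: successors {t, v, w}; ¬q ∧ ¬p there: t:F, v:F, w:T. ✓
u: successors {t, u}; ¬q ∧ ¬p there: t:F, u:F. ✗
v: successors {v, w}; ¬q ∧ ¬p there: v:F, w:T. ✓
w: successors {s, t, w}; ¬q ∧ ¬p there: s:F, t:F, w:T. ✓
That's 4 of 5 worlds, so 4/5.

4/5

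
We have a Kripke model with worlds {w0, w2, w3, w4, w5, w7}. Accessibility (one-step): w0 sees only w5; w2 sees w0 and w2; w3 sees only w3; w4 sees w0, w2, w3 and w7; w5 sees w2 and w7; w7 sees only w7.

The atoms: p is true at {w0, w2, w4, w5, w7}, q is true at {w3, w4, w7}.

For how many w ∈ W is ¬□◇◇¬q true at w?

4

w0: □◇◇¬q is T. ✗
w2: □◇◇¬q is T. ✗
w3: □◇◇¬q is F. ✓
w4: □◇◇¬q is F. ✓
w5: □◇◇¬q is F. ✓
w7: □◇◇¬q is F. ✓
Satisfying worlds: {w3, w4, w5, w7}.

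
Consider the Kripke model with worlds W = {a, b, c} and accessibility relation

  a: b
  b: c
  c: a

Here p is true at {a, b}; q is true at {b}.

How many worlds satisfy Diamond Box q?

a: successors {b}; Box q there: b:F. ✗
b: successors {c}; Box q there: c:F. ✗
c: successors {a}; Box q there: a:T. ✓
Satisfying worlds: {c}.

1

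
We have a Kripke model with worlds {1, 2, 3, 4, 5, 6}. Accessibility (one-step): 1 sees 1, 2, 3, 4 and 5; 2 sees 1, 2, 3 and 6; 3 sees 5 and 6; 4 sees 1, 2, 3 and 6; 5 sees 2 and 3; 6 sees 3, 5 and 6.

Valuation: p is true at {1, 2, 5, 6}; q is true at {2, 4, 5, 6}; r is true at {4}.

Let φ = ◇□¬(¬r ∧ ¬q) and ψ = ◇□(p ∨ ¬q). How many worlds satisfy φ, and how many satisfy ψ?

For ◇□¬(¬r ∧ ¬q):
1: successors {1, 2, 3, 4, 5}; □¬(¬r ∧ ¬q) there: 1:F, 2:F, 3:T, 4:F, 5:F. ✓
2: successors {1, 2, 3, 6}; □¬(¬r ∧ ¬q) there: 1:F, 2:F, 3:T, 6:F. ✓
3: successors {5, 6}; □¬(¬r ∧ ¬q) there: 5:F, 6:F. ✗
4: successors {1, 2, 3, 6}; □¬(¬r ∧ ¬q) there: 1:F, 2:F, 3:T, 6:F. ✓
5: successors {2, 3}; □¬(¬r ∧ ¬q) there: 2:F, 3:T. ✓
6: successors {3, 5, 6}; □¬(¬r ∧ ¬q) there: 3:T, 5:F, 6:F. ✓
— 5 worlds.
For ◇□(p ∨ ¬q):
1: successors {1, 2, 3, 4, 5}; □(p ∨ ¬q) there: 1:F, 2:T, 3:T, 4:T, 5:T. ✓
2: successors {1, 2, 3, 6}; □(p ∨ ¬q) there: 1:F, 2:T, 3:T, 6:T. ✓
3: successors {5, 6}; □(p ∨ ¬q) there: 5:T, 6:T. ✓
4: successors {1, 2, 3, 6}; □(p ∨ ¬q) there: 1:F, 2:T, 3:T, 6:T. ✓
5: successors {2, 3}; □(p ∨ ¬q) there: 2:T, 3:T. ✓
6: successors {3, 5, 6}; □(p ∨ ¬q) there: 3:T, 5:T, 6:T. ✓
— 6 worlds.

5 and 6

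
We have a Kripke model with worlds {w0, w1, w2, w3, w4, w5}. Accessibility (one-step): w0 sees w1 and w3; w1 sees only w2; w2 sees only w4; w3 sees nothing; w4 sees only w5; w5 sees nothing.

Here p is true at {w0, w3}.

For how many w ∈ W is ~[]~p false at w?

5

w0: []~p is F. ✓
w1: []~p is T. ✗
w2: []~p is T. ✗
w3: []~p is T. ✗
w4: []~p is T. ✗
w5: []~p is T. ✗
Satisfying worlds: {w0}.
So ~[]~p fails at the other 5 worlds.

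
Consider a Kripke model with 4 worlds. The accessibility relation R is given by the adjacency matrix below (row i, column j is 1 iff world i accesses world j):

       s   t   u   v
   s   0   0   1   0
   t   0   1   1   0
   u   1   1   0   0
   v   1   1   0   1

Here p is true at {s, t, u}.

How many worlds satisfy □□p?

s: successors {u}; □p there: u:T. ✓
t: successors {t, u}; □p there: t:T, u:T. ✓
u: successors {s, t}; □p there: s:T, t:T. ✓
v: successors {s, t, v}; □p there: s:T, t:T, v:F. ✗
Satisfying worlds: {s, t, u}.

3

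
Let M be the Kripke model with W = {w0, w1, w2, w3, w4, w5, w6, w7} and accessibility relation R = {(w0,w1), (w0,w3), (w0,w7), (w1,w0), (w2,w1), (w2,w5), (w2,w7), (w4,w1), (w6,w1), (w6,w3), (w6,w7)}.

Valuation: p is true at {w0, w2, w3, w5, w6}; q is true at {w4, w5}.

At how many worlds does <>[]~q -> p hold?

6

w0: <>[]~q is T, p is T. ✓
w1: <>[]~q is T, p is F. ✗
w2: <>[]~q is T, p is T. ✓
w3: <>[]~q is F, p is T. ✓
w4: <>[]~q is T, p is F. ✗
w5: <>[]~q is F, p is T. ✓
w6: <>[]~q is T, p is T. ✓
w7: <>[]~q is F, p is F. ✓
Satisfying worlds: {w0, w2, w3, w5, w6, w7}.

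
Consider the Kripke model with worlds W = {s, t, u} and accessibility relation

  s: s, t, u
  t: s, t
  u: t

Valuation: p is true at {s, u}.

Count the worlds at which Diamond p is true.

s: successors {s, t, u}; p there: s:T, t:F, u:T. ✓
t: successors {s, t}; p there: s:T, t:F. ✓
u: successors {t}; p there: t:F. ✗
Satisfying worlds: {s, t}.

2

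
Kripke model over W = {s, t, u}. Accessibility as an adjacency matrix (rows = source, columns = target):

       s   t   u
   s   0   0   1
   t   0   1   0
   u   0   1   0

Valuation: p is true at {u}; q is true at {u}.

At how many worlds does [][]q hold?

s: successors {u}; []q there: u:F. ✗
t: successors {t}; []q there: t:F. ✗
u: successors {t}; []q there: t:F. ✗
Satisfying worlds: ∅.

0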